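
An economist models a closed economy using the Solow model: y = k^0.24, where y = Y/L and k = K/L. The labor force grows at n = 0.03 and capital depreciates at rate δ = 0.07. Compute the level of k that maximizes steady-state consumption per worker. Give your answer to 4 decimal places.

Capital per worker breaks even when investment replaces (n + δ)·k; here n + δ = 0.1.
At the golden rule the marginal product of capital equals n+δ: 0.24·k^(0.24−1) = 0.1. Solving, k_gold = (0.24/0.1)^(1/0.76) ≈ 3.1643.

k_gold ≈ 3.1643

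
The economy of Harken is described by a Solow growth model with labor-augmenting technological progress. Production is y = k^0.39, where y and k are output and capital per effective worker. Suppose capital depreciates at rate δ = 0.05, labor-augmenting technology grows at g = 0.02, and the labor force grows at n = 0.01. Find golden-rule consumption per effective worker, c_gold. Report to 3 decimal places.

n + g + δ = 0.01 + 0.02 + 0.05 = 0.08.
Golden rule sets MPK = n+g+δ: 0.39·k^(0.39−1) = 0.08, so k_gold = (0.39/0.08)^(1/0.61) ≈ 13.4223.
y_gold = 13.4223^0.39 ≈ 2.7533.
c_gold = y_gold − (n+g+δ)·k_gold = 2.7533 − 0.08·13.4223 ≈ 1.6795.

c_gold ≈ 1.680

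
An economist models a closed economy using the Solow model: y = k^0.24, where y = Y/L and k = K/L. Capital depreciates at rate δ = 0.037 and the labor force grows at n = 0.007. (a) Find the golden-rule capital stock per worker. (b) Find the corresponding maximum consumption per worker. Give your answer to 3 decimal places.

(a) k_gold ≈ 9.320; (b) c_gold ≈ 1.299

The effective depreciation rate is n + δ = 0.007 + 0.037 = 0.044.
Maximizing c = f(k) − (n+δ)·k gives f'(k) = n+δ, i.e. 0.24·k^(0.24−1) = 0.044, so k_gold = (0.24/0.044)^(1/0.76) ≈ 9.3201.
y_gold = 9.3201^0.24 ≈ 1.7087; c_gold = y_gold − 0.044·k_gold ≈ 1.2986.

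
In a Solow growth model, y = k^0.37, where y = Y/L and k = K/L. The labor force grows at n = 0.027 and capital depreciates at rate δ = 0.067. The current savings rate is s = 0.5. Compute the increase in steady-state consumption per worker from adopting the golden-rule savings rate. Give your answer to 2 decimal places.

Δc ≈ 0.07

The effective depreciation rate is n + δ = 0.027 + 0.067 = 0.094.
Current steady state (s = 0.5): k* = (0.5/0.094)^(1/0.63) ≈ 14.1948, y* = 14.1948^0.37 ≈ 2.6686, c* = (1−0.5)·2.6686 ≈ 1.3343.
Maximizing c = f(k) − (n+δ)·k gives f'(k) = n+δ, i.e. 0.37·k^(0.37−1) = 0.094, so k_gold = (0.37/0.094)^(1/0.63) ≈ 8.8016.
y_gold = 8.8016^0.37 ≈ 2.2361, c_gold = y_gold − 0.094·k_gold ≈ 1.4087.
Gain: Δc = 1.4087 − 1.3343 ≈ 0.0744.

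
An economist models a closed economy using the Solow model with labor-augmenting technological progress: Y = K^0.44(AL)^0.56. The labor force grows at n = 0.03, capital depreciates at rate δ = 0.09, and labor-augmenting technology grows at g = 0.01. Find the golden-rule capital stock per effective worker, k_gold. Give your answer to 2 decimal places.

k_gold ≈ 8.82

The effective depreciation rate is n + g + δ = 0.03 + 0.01 + 0.09 = 0.13.
Golden rule sets MPK = n+g+δ: 0.44·k^(0.44−1) = 0.13, so k_gold = (0.44/0.13)^(1/0.56) ≈ 8.8217.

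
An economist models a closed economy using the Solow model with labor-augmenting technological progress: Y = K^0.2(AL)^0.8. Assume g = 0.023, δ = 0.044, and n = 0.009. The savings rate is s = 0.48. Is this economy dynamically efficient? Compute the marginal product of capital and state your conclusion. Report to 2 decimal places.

n + g + δ = 0.009 + 0.023 + 0.044 = 0.076.
Steady-state k*: s·k^0.2 = 0.076·k gives k* = (0.48/0.076)^(1/0.8) ≈ 10.0123.
MPK = 0.2·10.0123^(-0.8) ≈ 0.0317.
MPK < n+g+δ = 0.076, so the economy is dynamically inefficient (over-saving).

dynamically inefficient; MPK ≈ 0.03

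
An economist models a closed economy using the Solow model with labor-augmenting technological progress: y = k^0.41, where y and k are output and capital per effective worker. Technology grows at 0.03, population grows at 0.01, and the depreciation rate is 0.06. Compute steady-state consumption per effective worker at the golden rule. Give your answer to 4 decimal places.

c_gold ≈ 1.5728

The effective depreciation rate is n + g + δ = 0.01 + 0.03 + 0.06 = 0.1.
Setting f'(k) = n+g+δ gives 0.41·k^(0.41−1) = 0.1, hence k_gold = (0.41/0.1)^(1/0.59) ≈ 10.9299.
y_gold = 10.9299^0.41 ≈ 2.6658.
c_gold = y_gold − (n+g+δ)·k_gold = 2.6658 − 0.1·10.9299 ≈ 1.5728.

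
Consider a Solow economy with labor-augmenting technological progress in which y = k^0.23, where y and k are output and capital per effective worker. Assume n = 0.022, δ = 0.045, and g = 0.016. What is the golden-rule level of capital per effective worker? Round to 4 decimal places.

k_gold ≈ 3.7572

Break-even investment rate: n + g + δ = 0.022 + 0.016 + 0.045 = 0.083.
Golden rule sets MPK = n+g+δ: 0.23·k^(0.23−1) = 0.083, so k_gold = (0.23/0.083)^(1/0.77) ≈ 3.7572.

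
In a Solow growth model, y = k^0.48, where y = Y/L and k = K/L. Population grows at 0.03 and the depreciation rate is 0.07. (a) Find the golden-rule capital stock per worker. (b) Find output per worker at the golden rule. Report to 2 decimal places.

(a) k_gold ≈ 20.42; (b) y_gold ≈ 4.25

n + δ = 0.03 + 0.07 = 0.1.
Setting f'(k) = n+δ gives 0.48·k^(0.48−1) = 0.1, hence k_gold = (0.48/0.1)^(1/0.52) ≈ 20.4211.
y_gold = 20.4211^0.48 ≈ 4.2544.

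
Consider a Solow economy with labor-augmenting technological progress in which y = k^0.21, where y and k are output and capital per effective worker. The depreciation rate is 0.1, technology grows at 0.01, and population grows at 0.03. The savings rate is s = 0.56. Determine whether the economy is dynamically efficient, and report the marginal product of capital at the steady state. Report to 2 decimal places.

Break-even investment rate: n + g + δ = 0.03 + 0.01 + 0.1 = 0.14.
Steady-state k*: s·k^0.21 = 0.14·k gives k* = (0.56/0.14)^(1/0.79) ≈ 5.7823.
MPK = 0.21·5.7823^(-0.79) ≈ 0.0525.
MPK < n+g+δ = 0.14, so the economy is dynamically inefficient (over-saving).

dynamically inefficient; MPK ≈ 0.05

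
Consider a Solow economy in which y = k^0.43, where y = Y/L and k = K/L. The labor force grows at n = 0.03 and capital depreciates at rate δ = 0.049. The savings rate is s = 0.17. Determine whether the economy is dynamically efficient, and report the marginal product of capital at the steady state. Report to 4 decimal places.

Break-even investment rate: n + δ = 0.03 + 0.049 = 0.079.
Steady-state k*: s·k^0.43 = 0.079·k gives k* = (0.17/0.079)^(1/0.57) ≈ 3.8362.
MPK = 0.43·3.8362^(-0.57) ≈ 0.1998.
MPK > n+δ = 0.079, so the economy is dynamically efficient (under-saving).

dynamically efficient; MPK ≈ 0.1998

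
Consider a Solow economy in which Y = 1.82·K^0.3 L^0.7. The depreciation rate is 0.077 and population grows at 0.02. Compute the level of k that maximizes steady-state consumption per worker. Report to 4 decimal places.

k_gold ≈ 11.8040

The effective depreciation rate is n + δ = 0.02 + 0.077 = 0.097.
Golden rule sets MPK = n+δ: 0.3·1.82·k^(0.3−1) = 0.097, so k_gold = (0.3·1.82/0.097)^(1/0.7) ≈ 11.8040.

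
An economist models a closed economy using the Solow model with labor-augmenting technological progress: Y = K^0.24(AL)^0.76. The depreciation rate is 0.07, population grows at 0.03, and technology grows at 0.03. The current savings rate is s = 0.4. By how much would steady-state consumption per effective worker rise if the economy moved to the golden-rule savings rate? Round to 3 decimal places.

n + g + δ = 0.03 + 0.03 + 0.07 = 0.13.
Current steady state (s = 0.4): k* = (0.4/0.13)^(1/0.76) ≈ 4.3879, y* = 4.3879^0.24 ≈ 1.4261, c* = (1−0.4)·1.4261 ≈ 0.8556.
Golden rule sets MPK = n+g+δ: 0.24·k^(0.24−1) = 0.13, so k_gold = (0.24/0.13)^(1/0.76) ≈ 2.2405.
y_gold = 2.2405^0.24 ≈ 1.2136, c_gold = y_gold − 0.13·k_gold ≈ 0.9224.
Gain: Δc = 0.9224 − 0.8556 ≈ 0.0667.

Δc ≈ 0.067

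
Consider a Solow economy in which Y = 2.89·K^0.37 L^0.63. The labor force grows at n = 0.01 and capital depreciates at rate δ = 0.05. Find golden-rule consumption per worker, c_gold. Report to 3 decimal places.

c_gold ≈ 9.884

The effective depreciation rate is n + δ = 0.01 + 0.05 = 0.06.
At the golden rule the marginal product of capital equals n+δ: 0.37·2.89·k^(0.37−1) = 0.06. Solving, k_gold = (0.37·2.89/0.06)^(1/0.63) ≈ 96.7458.
y_gold = 2.89·96.7458^0.37 ≈ 15.6885.
c_gold = y_gold − (n+δ)·k_gold = 15.6885 − 0.06·96.7458 ≈ 9.8838.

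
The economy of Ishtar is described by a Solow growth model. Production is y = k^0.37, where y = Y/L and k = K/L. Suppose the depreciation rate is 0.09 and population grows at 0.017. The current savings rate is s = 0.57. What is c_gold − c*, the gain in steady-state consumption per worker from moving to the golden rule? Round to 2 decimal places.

Δc ≈ 0.16

Break-even investment rate: n + δ = 0.017 + 0.09 = 0.107.
Current steady state (s = 0.57): k* = (0.57/0.107)^(1/0.63) ≈ 14.2285, y* = 14.2285^0.37 ≈ 2.6710, c* = (1−0.57)·2.6710 ≈ 1.1485.
Golden rule sets MPK = n+δ: 0.37·k^(0.37−1) = 0.107, so k_gold = (0.37/0.107)^(1/0.63) ≈ 7.1658.
y_gold = 7.1658^0.37 ≈ 2.0723, c_gold = y_gold − 0.107·k_gold ≈ 1.3055.
Gain: Δc = 1.3055 − 1.1485 ≈ 0.1570.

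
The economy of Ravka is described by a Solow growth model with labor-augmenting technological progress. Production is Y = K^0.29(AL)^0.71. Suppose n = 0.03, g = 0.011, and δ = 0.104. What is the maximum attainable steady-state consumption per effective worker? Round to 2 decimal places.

n + g + δ = 0.03 + 0.011 + 0.104 = 0.145.
Setting f'(k) = n+g+δ gives 0.29·k^(0.29−1) = 0.145, hence k_gold = (0.29/0.145)^(1/0.71) ≈ 2.6545.
y_gold = 2.6545^0.29 ≈ 1.3273.
c_gold = y_gold − (n+g+δ)·k_gold = 1.3273 − 0.145·2.6545 ≈ 0.9424.

c_gold ≈ 0.94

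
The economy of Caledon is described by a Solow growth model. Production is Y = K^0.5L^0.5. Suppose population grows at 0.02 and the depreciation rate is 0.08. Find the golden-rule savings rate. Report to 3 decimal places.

s_gold = 0.500

n + δ = 0.02 + 0.08 = 0.1.
At the golden rule MPK = n+δ, and in any Cobb-Douglas steady state s = (n+δ)·k/y = MPK·k/y = capital's share 0.5.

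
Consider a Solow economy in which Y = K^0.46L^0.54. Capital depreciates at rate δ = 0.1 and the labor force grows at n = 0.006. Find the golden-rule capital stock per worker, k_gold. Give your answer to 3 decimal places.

Break-even investment rate: n + δ = 0.006 + 0.1 = 0.106.
At the golden rule the marginal product of capital equals n+δ: 0.46·k^(0.46−1) = 0.106. Solving, k_gold = (0.46/0.106)^(1/0.54) ≈ 15.1519.

k_gold ≈ 15.152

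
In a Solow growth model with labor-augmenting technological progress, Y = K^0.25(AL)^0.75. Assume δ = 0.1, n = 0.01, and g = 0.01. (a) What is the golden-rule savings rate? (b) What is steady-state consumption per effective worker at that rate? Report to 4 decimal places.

Capital per effective worker breaks even when investment replaces (n + g + δ)·k; here n + g + δ = 0.12.
For Cobb-Douglas, s_gold equals capital's share: s_gold = 0.25.
At the golden rule the marginal product of capital equals n+g+δ: 0.25·k^(0.25−1) = 0.12. Solving, k_gold = (0.25/0.12)^(1/0.75) ≈ 2.6608.
y_gold = 2.6608^0.25 ≈ 1.2772; c_gold = (1−0.25)·y_gold ≈ 0.9579.

(a) s_gold = 0.2500; (b) c_gold ≈ 0.9579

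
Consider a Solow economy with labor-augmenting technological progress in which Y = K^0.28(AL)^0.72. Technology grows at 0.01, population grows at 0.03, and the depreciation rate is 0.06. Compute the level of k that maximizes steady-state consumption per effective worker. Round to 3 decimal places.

Capital per effective worker breaks even when investment replaces (n + g + δ)·k; here n + g + δ = 0.1.
At the golden rule the marginal product of capital equals n+g+δ: 0.28·k^(0.28−1) = 0.1. Solving, k_gold = (0.28/0.1)^(1/0.72) ≈ 4.1788.

k_gold ≈ 4.179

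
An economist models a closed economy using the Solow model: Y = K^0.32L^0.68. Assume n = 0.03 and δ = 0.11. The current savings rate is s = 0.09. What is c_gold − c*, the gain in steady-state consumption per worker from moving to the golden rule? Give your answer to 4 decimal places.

n + δ = 0.03 + 0.11 = 0.14.
Current steady state (s = 0.09): k* = (0.09/0.14)^(1/0.68) ≈ 0.5222, y* = 0.5222^0.32 ≈ 0.8123, c* = (1−0.09)·0.8123 ≈ 0.7392.
At the golden rule the marginal product of capital equals n+δ: 0.32·k^(0.32−1) = 0.14. Solving, k_gold = (0.32/0.14)^(1/0.68) ≈ 3.3727.
y_gold = 3.3727^0.32 ≈ 1.4755, c_gold = y_gold − 0.14·k_gold ≈ 1.0034.
Gain: Δc = 1.0034 − 0.7392 ≈ 0.2642.

Δc ≈ 0.2642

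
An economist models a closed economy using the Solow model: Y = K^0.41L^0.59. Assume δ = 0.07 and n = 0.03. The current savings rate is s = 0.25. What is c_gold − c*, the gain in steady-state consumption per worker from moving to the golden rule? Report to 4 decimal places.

Capital per worker breaks even when investment replaces (n + δ)·k; here n + δ = 0.1.
Current steady state (s = 0.25): k* = (0.25/0.1)^(1/0.59) ≈ 4.7258, y* = 4.7258^0.41 ≈ 1.8903, c* = (1−0.25)·1.8903 ≈ 1.4177.
Setting f'(k) = n+δ gives 0.41·k^(0.41−1) = 0.1, hence k_gold = (0.41/0.1)^(1/0.59) ≈ 10.9299.
y_gold = 10.9299^0.41 ≈ 2.6658, c_gold = y_gold − 0.1·k_gold ≈ 1.5728.
Gain: Δc = 1.5728 − 1.4177 ≈ 0.1551.

Δc ≈ 0.1551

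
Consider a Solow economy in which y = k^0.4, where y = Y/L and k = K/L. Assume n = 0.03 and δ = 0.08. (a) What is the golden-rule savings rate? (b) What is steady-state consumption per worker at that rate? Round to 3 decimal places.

Break-even investment rate: n + δ = 0.03 + 0.08 = 0.11.
For Cobb-Douglas, s_gold equals capital's share: s_gold = 0.4.
At the golden rule the marginal product of capital equals n+δ: 0.4·k^(0.4−1) = 0.11. Solving, k_gold = (0.4/0.11)^(1/0.6) ≈ 8.5990.
y_gold = 8.5990^0.4 ≈ 2.3647; c_gold = (1−0.4)·y_gold ≈ 1.4188.

(a) s_gold = 0.400; (b) c_gold ≈ 1.419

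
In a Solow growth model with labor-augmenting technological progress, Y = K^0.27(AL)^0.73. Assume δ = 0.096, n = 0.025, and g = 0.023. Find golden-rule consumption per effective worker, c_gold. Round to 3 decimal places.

c_gold ≈ 0.921

Capital per effective worker breaks even when investment replaces (n + g + δ)·k; here n + g + δ = 0.144.
Golden rule sets MPK = n+g+δ: 0.27·k^(0.27−1) = 0.144, so k_gold = (0.27/0.144)^(1/0.73) ≈ 2.3658.
y_gold = 2.3658^0.27 ≈ 1.2617.
c_gold = y_gold − (n+g+δ)·k_gold = 1.2617 − 0.144·2.3658 ≈ 0.9211.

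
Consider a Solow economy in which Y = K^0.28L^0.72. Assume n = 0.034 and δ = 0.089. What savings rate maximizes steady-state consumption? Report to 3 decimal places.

s_gold = 0.280

n + δ = 0.034 + 0.089 = 0.123.
At the golden rule MPK = n+δ, and in any Cobb-Douglas steady state s = (n+δ)·k/y = MPK·k/y = capital's share 0.28.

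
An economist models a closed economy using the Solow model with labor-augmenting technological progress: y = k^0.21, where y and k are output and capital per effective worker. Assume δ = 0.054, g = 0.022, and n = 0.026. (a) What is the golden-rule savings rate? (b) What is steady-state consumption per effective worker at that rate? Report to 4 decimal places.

(a) s_gold = 0.2100; (b) c_gold ≈ 0.9572

Capital per effective worker breaks even when investment replaces (n + g + δ)·k; here n + g + δ = 0.102.
For Cobb-Douglas, s_gold equals capital's share: s_gold = 0.21.
At the golden rule the marginal product of capital equals n+g+δ: 0.21·k^(0.21−1) = 0.102. Solving, k_gold = (0.21/0.102)^(1/0.79) ≈ 2.4945.
y_gold = 2.4945^0.21 ≈ 1.2116; c_gold = (1−0.21)·y_gold ≈ 0.9572.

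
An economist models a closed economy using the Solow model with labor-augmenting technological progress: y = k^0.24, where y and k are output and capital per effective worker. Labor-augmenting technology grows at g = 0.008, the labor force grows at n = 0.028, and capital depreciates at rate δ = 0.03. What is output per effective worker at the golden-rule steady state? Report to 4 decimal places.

n + g + δ = 0.028 + 0.008 + 0.03 = 0.066.
Setting f'(k) = n+g+δ gives 0.24·k^(0.24−1) = 0.066, hence k_gold = (0.24/0.066)^(1/0.76) ≈ 5.4666.
Output: y_gold = k_gold^0.24 = 5.4666^0.24 ≈ 1.5033.

y_gold ≈ 1.5033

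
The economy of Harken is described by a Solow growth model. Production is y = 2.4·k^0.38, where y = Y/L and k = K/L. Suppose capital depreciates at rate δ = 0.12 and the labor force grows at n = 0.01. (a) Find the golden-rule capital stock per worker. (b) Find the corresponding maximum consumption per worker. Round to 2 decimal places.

(a) k_gold ≈ 23.15; (b) c_gold ≈ 4.91

Break-even investment rate: n + δ = 0.01 + 0.12 = 0.13.
At the golden rule the marginal product of capital equals n+δ: 0.38·2.4·k^(0.38−1) = 0.13. Solving, k_gold = (0.38·2.4/0.13)^(1/0.62) ≈ 23.1526.
y_gold = 2.4·23.1526^0.38 ≈ 7.9206; c_gold = y_gold − 0.13·k_gold ≈ 4.9108.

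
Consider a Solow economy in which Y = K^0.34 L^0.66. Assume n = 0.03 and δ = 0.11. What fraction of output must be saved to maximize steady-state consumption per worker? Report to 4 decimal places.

Break-even investment rate: n + δ = 0.03 + 0.11 = 0.14.
At the golden rule MPK = n+δ, and in any Cobb-Douglas steady state s = (n+δ)·k/y = MPK·k/y = capital's share 0.34.

s_gold = 0.3400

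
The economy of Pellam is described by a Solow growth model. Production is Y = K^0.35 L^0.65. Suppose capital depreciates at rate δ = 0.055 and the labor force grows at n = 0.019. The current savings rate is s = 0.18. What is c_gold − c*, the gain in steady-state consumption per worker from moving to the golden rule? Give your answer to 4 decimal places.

Δc ≈ 0.1773

Capital per worker breaks even when investment replaces (n + δ)·k; here n + δ = 0.074.
Current steady state (s = 0.18): k* = (0.18/0.074)^(1/0.65) ≈ 3.9256, y* = 3.9256^0.35 ≈ 1.6139, c* = (1−0.18)·1.6139 ≈ 1.3234.
Setting f'(k) = n+δ gives 0.35·k^(0.35−1) = 0.074, hence k_gold = (0.35/0.074)^(1/0.65) ≈ 10.9197.
y_gold = 10.9197^0.35 ≈ 2.3087, c_gold = y_gold − 0.074·k_gold ≈ 1.5007.
Gain: Δc = 1.5007 − 1.3234 ≈ 0.1773.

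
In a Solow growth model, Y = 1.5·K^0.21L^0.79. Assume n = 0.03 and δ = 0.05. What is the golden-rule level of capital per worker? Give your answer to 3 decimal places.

k_gold ≈ 5.668

n + δ = 0.03 + 0.05 = 0.08.
Golden rule sets MPK = n+δ: 0.21·1.5·k^(0.21−1) = 0.08, so k_gold = (0.21·1.5/0.08)^(1/0.79) ≈ 5.6682.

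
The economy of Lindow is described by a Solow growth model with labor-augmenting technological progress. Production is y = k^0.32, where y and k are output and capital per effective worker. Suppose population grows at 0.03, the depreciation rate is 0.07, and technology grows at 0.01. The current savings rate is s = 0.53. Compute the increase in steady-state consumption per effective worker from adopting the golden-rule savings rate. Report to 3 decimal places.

Break-even investment rate: n + g + δ = 0.03 + 0.01 + 0.07 = 0.11.
Current steady state (s = 0.53): k* = (0.53/0.11)^(1/0.68) ≈ 10.0981, y* = 10.0981^0.32 ≈ 2.0958, c* = (1−0.53)·2.0958 ≈ 0.9850.
At the golden rule the marginal product of capital equals n+g+δ: 0.32·k^(0.32−1) = 0.11. Solving, k_gold = (0.32/0.11)^(1/0.68) ≈ 4.8083.
y_gold = 4.8083^0.32 ≈ 1.6529, c_gold = y_gold − 0.11·k_gold ≈ 1.1240.
Gain: Δc = 1.1240 − 0.9850 ≈ 0.1389.

Δc ≈ 0.139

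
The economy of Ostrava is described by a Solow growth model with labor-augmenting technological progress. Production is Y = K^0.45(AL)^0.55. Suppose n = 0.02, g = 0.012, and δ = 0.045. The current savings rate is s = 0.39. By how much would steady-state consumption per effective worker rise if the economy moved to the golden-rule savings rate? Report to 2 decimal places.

Δc ≈ 0.03

n + g + δ = 0.02 + 0.012 + 0.045 = 0.077.
Current steady state (s = 0.39): k* = (0.39/0.077)^(1/0.55) ≈ 19.1004, y* = 19.1004^0.45 ≈ 3.7711, c* = (1−0.39)·3.7711 ≈ 2.3004.
Maximizing c = f(k) − (n+g+δ)·k gives f'(k) = n+g+δ, i.e. 0.45·k^(0.45−1) = 0.077, so k_gold = (0.45/0.077)^(1/0.55) ≈ 24.7765.
y_gold = 24.7765^0.45 ≈ 4.2395, c_gold = y_gold − 0.077·k_gold ≈ 2.3317.
Gain: Δc = 2.3317 − 2.3004 ≈ 0.0314.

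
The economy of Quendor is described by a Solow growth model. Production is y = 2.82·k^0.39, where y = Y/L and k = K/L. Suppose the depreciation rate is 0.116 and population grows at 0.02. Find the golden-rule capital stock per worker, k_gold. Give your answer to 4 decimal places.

n + δ = 0.02 + 0.116 = 0.136.
Setting f'(k) = n+δ gives 0.39·2.82·k^(0.39−1) = 0.136, hence k_gold = (0.39·2.82/0.136)^(1/0.61) ≈ 30.7720.

k_gold ≈ 30.7720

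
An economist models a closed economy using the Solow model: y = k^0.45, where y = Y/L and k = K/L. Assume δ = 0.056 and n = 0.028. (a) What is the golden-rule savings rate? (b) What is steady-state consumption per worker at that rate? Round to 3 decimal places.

The effective depreciation rate is n + δ = 0.028 + 0.056 = 0.084.
For Cobb-Douglas, s_gold equals capital's share: s_gold = 0.45.
At the golden rule the marginal product of capital equals n+δ: 0.45·k^(0.45−1) = 0.084. Solving, k_gold = (0.45/0.084)^(1/0.55) ≈ 21.1511.
y_gold = 21.1511^0.45 ≈ 3.9482; c_gold = (1−0.45)·y_gold ≈ 2.1715.

(a) s_gold = 0.450; (b) c_gold ≈ 2.172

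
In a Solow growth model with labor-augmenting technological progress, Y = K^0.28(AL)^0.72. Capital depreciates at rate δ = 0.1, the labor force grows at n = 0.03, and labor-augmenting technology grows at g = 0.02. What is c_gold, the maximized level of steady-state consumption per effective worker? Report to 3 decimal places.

n + g + δ = 0.03 + 0.02 + 0.1 = 0.15.
Golden rule sets MPK = n+g+δ: 0.28·k^(0.28−1) = 0.15, so k_gold = (0.28/0.15)^(1/0.72) ≈ 2.3795.
y_gold = 2.3795^0.28 ≈ 1.2747.
c_gold = y_gold − (n+g+δ)·k_gold = 1.2747 − 0.15·2.3795 ≈ 0.9178.

c_gold ≈ 0.918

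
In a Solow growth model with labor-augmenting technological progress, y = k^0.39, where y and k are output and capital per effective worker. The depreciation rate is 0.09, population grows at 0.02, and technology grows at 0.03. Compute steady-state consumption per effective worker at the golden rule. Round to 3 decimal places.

n + g + δ = 0.02 + 0.03 + 0.09 = 0.14.
Maximizing c = f(k) − (n+g+δ)·k gives f'(k) = n+g+δ, i.e. 0.39·k^(0.39−1) = 0.14, so k_gold = (0.39/0.14)^(1/0.61) ≈ 5.3630.
y_gold = 5.3630^0.39 ≈ 1.9252.
c_gold = y_gold − (n+g+δ)·k_gold = 1.9252 − 0.14·5.3630 ≈ 1.1743.

c_gold ≈ 1.174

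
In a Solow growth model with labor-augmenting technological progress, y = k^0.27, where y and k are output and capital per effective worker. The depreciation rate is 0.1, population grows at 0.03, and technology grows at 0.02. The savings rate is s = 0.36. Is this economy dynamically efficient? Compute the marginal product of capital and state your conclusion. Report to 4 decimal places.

dynamically inefficient; MPK ≈ 0.1125

The effective depreciation rate is n + g + δ = 0.03 + 0.02 + 0.1 = 0.15.
Steady-state k*: s·k^0.27 = 0.15·k gives k* = (0.36/0.15)^(1/0.73) ≈ 3.3177.
MPK = 0.27·3.3177^(-0.73) ≈ 0.1125.
MPK < n+g+δ = 0.15, so the economy is dynamically inefficient (over-saving).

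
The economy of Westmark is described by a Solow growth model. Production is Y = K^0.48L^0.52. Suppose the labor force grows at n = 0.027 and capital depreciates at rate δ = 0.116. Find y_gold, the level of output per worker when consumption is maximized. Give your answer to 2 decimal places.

y_gold ≈ 3.06

The effective depreciation rate is n + δ = 0.027 + 0.116 = 0.143.
Maximizing c = f(k) − (n+δ)·k gives f'(k) = n+δ, i.e. 0.48·k^(0.48−1) = 0.143, so k_gold = (0.48/0.143)^(1/0.52) ≈ 10.2649.
Output: y_gold = k_gold^0.48 = 10.2649^0.48 ≈ 3.0581.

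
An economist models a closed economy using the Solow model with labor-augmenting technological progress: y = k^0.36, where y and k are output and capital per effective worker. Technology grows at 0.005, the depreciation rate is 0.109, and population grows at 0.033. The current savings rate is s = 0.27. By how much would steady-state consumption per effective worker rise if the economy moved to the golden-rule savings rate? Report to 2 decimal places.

Δc ≈ 0.03

The effective depreciation rate is n + g + δ = 0.033 + 0.005 + 0.109 = 0.147.
Current steady state (s = 0.27): k* = (0.27/0.147)^(1/0.64) ≈ 2.5857, y* = 2.5857^0.36 ≈ 1.4078, c* = (1−0.27)·1.4078 ≈ 1.0277.
Maximizing c = f(k) − (n+g+δ)·k gives f'(k) = n+g+δ, i.e. 0.36·k^(0.36−1) = 0.147, so k_gold = (0.36/0.147)^(1/0.64) ≈ 4.0531.
y_gold = 4.0531^0.36 ≈ 1.6550, c_gold = y_gold − 0.147·k_gold ≈ 1.0592.
Gain: Δc = 1.0592 − 1.0277 ≈ 0.0316.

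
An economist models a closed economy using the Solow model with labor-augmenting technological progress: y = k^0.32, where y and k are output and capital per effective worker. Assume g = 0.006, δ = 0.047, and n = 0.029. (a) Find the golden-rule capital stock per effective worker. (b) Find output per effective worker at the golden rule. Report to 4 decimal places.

The effective depreciation rate is n + g + δ = 0.029 + 0.006 + 0.047 = 0.082.
At the golden rule the marginal product of capital equals n+g+δ: 0.32·k^(0.32−1) = 0.082. Solving, k_gold = (0.32/0.082)^(1/0.68) ≈ 7.4065.
y_gold = 7.4065^0.32 ≈ 1.8979.

(a) k_gold ≈ 7.4065; (b) y_gold ≈ 1.8979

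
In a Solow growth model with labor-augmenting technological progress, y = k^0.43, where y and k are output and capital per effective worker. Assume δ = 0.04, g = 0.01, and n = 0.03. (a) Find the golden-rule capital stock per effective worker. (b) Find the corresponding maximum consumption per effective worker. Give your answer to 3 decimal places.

(a) k_gold ≈ 19.115; (b) c_gold ≈ 2.027

n + g + δ = 0.03 + 0.01 + 0.04 = 0.08.
Maximizing c = f(k) − (n+g+δ)·k gives f'(k) = n+g+δ, i.e. 0.43·k^(0.43−1) = 0.08, so k_gold = (0.43/0.08)^(1/0.57) ≈ 19.1146.
y_gold = 19.1146^0.43 ≈ 3.5562; c_gold = y_gold − 0.08·k_gold ≈ 2.0270.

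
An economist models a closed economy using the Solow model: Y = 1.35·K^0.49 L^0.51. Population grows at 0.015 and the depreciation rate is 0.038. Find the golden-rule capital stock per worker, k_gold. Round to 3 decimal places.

Capital per worker breaks even when investment replaces (n + δ)·k; here n + δ = 0.053.
Maximizing c = f(k) − (n+δ)·k gives f'(k) = n+δ, i.e. 0.49·1.35·k^(0.49−1) = 0.053, so k_gold = (0.49·1.35/0.053)^(1/0.51) ≈ 141.0969.

k_gold ≈ 141.097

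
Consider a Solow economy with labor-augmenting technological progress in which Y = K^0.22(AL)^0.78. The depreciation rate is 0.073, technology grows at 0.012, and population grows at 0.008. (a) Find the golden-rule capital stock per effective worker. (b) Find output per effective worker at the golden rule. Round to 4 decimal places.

(a) k_gold ≈ 3.0159; (b) y_gold ≈ 1.2749

n + g + δ = 0.008 + 0.012 + 0.073 = 0.093.
Setting f'(k) = n+g+δ gives 0.22·k^(0.22−1) = 0.093, hence k_gold = (0.22/0.093)^(1/0.78) ≈ 3.0159.
y_gold = 3.0159^0.22 ≈ 1.2749.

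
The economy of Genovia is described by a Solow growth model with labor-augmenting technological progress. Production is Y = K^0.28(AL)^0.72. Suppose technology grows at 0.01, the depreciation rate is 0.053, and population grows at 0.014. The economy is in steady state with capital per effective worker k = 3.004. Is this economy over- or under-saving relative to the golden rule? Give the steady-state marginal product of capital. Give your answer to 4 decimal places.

under-saving; MPK ≈ 0.1268

Capital per effective worker breaks even when investment replaces (n + g + δ)·k; here n + g + δ = 0.077.
MPK = 0.28·k^(0.28−1) = 0.28·3.004^(-0.72) ≈ 0.1268.
MPK > 0.077, so the economy is dynamically efficient (under-saving).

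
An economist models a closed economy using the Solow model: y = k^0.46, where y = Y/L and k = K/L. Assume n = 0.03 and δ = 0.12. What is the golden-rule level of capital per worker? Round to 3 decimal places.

The effective depreciation rate is n + δ = 0.03 + 0.12 = 0.15.
Setting f'(k) = n+δ gives 0.46·k^(0.46−1) = 0.15, hence k_gold = (0.46/0.15)^(1/0.54) ≈ 7.9659.

k_gold ≈ 7.966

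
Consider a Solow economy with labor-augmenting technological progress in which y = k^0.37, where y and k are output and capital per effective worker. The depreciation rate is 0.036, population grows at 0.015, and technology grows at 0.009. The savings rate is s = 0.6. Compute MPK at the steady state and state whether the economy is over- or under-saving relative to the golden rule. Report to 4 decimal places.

over-saving; MPK ≈ 0.0370

Break-even investment rate: n + g + δ = 0.015 + 0.009 + 0.036 = 0.06.
Steady-state k*: s·k^0.37 = 0.06·k gives k* = (0.6/0.06)^(1/0.63) ≈ 38.6635.
MPK = 0.37·38.6635^(-0.63) ≈ 0.0370.
MPK < n+g+δ = 0.06, so the economy is dynamically inefficient (over-saving).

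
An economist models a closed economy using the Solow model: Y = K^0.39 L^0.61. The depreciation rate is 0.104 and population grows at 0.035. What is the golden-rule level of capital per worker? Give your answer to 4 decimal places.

Capital per worker breaks even when investment replaces (n + δ)·k; here n + δ = 0.139.
At the golden rule the marginal product of capital equals n+δ: 0.39·k^(0.39−1) = 0.139. Solving, k_gold = (0.39/0.139)^(1/0.61) ≈ 5.4264.

k_gold ≈ 5.4264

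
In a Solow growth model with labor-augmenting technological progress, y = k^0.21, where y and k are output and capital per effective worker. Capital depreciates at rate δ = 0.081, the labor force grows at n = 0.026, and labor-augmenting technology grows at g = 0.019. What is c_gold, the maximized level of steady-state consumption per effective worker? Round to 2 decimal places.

Capital per effective worker breaks even when investment replaces (n + g + δ)·k; here n + g + δ = 0.126.
Maximizing c = f(k) − (n+g+δ)·k gives f'(k) = n+g+δ, i.e. 0.21·k^(0.21−1) = 0.126, so k_gold = (0.21/0.126)^(1/0.79) ≈ 1.9091.
y_gold = 1.9091^0.21 ≈ 1.1454.
c_gold = y_gold − (n+g+δ)·k_gold = 1.1454 − 0.126·1.9091 ≈ 0.9049.

c_gold ≈ 0.90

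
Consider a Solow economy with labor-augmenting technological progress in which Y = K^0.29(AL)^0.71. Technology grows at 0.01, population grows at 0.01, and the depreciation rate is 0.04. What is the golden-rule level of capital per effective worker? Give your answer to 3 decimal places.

k_gold ≈ 9.199

Break-even investment rate: n + g + δ = 0.01 + 0.01 + 0.04 = 0.06.
Maximizing c = f(k) − (n+g+δ)·k gives f'(k) = n+g+δ, i.e. 0.29·k^(0.29−1) = 0.06, so k_gold = (0.29/0.06)^(1/0.71) ≈ 9.1987.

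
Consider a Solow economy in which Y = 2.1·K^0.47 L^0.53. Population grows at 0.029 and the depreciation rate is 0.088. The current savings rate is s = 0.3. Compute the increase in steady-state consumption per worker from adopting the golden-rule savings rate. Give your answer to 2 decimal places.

Δc ≈ 0.83

Capital per worker breaks even when investment replaces (n + δ)·k; here n + δ = 0.117.
Current steady state (s = 0.3): k* = (0.3·2.1/0.117)^(1/0.53) ≈ 23.9628, y* = 2.1·23.9628^0.47 ≈ 9.3455, c* = (1−0.3)·9.3455 ≈ 6.5418.
Setting f'(k) = n+δ gives 0.47·2.1·k^(0.47−1) = 0.117, hence k_gold = (0.47·2.1/0.117)^(1/0.53) ≈ 55.9007.
y_gold = 2.1·55.9007^0.47 ≈ 13.9157, c_gold = y_gold − 0.117·k_gold ≈ 7.3753.
Gain: Δc = 7.3753 − 6.5418 ≈ 0.8335.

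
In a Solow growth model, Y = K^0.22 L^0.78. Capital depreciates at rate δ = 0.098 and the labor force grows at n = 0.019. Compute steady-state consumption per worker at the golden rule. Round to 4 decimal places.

c_gold ≈ 0.9321

n + δ = 0.019 + 0.098 = 0.117.
Setting f'(k) = n+δ gives 0.22·k^(0.22−1) = 0.117, hence k_gold = (0.22/0.117)^(1/0.78) ≈ 2.2469.
y_gold = 2.2469^0.22 ≈ 1.1949.
c_gold = y_gold − (n+δ)·k_gold = 1.1949 − 0.117·2.2469 ≈ 0.9321.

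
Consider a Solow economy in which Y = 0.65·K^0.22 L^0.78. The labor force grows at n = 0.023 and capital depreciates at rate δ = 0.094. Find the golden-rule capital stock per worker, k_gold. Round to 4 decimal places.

k_gold ≈ 1.2934

Break-even investment rate: n + δ = 0.023 + 0.094 = 0.117.
At the golden rule the marginal product of capital equals n+δ: 0.22·0.65·k^(0.22−1) = 0.117. Solving, k_gold = (0.22·0.65/0.117)^(1/0.78) ≈ 1.2934.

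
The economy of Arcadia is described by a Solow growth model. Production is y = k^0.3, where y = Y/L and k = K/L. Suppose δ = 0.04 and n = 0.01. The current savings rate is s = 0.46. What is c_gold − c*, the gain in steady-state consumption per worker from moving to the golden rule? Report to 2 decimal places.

Δc ≈ 0.11

The effective depreciation rate is n + δ = 0.01 + 0.04 = 0.05.
Current steady state (s = 0.46): k* = (0.46/0.05)^(1/0.7) ≈ 23.8144, y* = 23.8144^0.3 ≈ 2.5885, c* = (1−0.46)·2.5885 ≈ 1.3978.
At the golden rule the marginal product of capital equals n+δ: 0.3·k^(0.3−1) = 0.05. Solving, k_gold = (0.3/0.05)^(1/0.7) ≈ 12.9314.
y_gold = 12.9314^0.3 ≈ 2.1552, c_gold = y_gold − 0.05·k_gold ≈ 1.5087.
Gain: Δc = 1.5087 − 1.3978 ≈ 0.1109.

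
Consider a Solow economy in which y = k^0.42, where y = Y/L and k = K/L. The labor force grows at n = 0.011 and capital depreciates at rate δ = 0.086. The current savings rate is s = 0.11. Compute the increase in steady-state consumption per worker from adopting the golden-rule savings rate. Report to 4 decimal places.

Δc ≈ 0.7013

Capital per worker breaks even when investment replaces (n + δ)·k; here n + δ = 0.097.
Current steady state (s = 0.11): k* = (0.11/0.097)^(1/0.58) ≈ 1.2422, y* = 1.2422^0.42 ≈ 1.0954, c* = (1−0.11)·1.0954 ≈ 0.9749.
Setting f'(k) = n+δ gives 0.42·k^(0.42−1) = 0.097, hence k_gold = (0.42/0.097)^(1/0.58) ≈ 12.5134.
y_gold = 12.5134^0.42 ≈ 2.8900, c_gold = y_gold − 0.097·k_gold ≈ 1.6762.
Gain: Δc = 1.6762 − 0.9749 ≈ 0.7013.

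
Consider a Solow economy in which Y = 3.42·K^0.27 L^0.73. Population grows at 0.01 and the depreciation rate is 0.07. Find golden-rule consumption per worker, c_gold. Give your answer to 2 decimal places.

n + δ = 0.01 + 0.07 = 0.08.
Setting f'(k) = n+δ gives 0.27·3.42·k^(0.27−1) = 0.08, hence k_gold = (0.27·3.42/0.08)^(1/0.73) ≈ 28.5237.
y_gold = 3.42·28.5237^0.27 ≈ 8.4515.
c_gold = y_gold − (n+δ)·k_gold = 8.4515 − 0.08·28.5237 ≈ 6.1696.

c_gold ≈ 6.17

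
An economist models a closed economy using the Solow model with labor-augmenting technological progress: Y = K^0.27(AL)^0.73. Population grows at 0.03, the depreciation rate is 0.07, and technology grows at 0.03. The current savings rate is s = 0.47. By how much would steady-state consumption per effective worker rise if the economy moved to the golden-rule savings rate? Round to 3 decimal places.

Capital per effective worker breaks even when investment replaces (n + g + δ)·k; here n + g + δ = 0.13.
Current steady state (s = 0.47): k* = (0.47/0.13)^(1/0.73) ≈ 5.8156, y* = 5.8156^0.27 ≈ 1.6086, c* = (1−0.47)·1.6086 ≈ 0.8525.
At the golden rule the marginal product of capital equals n+g+δ: 0.27·k^(0.27−1) = 0.13. Solving, k_gold = (0.27/0.13)^(1/0.73) ≈ 2.7216.
y_gold = 2.7216^0.27 ≈ 1.3104, c_gold = y_gold − 0.13·k_gold ≈ 0.9566.
Gain: Δc = 0.9566 − 0.8525 ≈ 0.1040.

Δc ≈ 0.104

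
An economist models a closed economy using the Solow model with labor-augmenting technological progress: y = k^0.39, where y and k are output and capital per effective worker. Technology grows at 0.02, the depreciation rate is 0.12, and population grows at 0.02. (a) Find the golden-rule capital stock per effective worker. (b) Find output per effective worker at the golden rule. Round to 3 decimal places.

(a) k_gold ≈ 4.309; (b) y_gold ≈ 1.768

Break-even investment rate: n + g + δ = 0.02 + 0.02 + 0.12 = 0.16.
Maximizing c = f(k) − (n+g+δ)·k gives f'(k) = n+g+δ, i.e. 0.39·k^(0.39−1) = 0.16, so k_gold = (0.39/0.16)^(1/0.61) ≈ 4.3086.
y_gold = 4.3086^0.39 ≈ 1.7676.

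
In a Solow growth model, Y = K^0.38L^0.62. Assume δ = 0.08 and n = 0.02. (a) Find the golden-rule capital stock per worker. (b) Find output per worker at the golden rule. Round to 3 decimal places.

The effective depreciation rate is n + δ = 0.02 + 0.08 = 0.1.
Maximizing c = f(k) − (n+δ)·k gives f'(k) = n+δ, i.e. 0.38·k^(0.38−1) = 0.1, so k_gold = (0.38/0.1)^(1/0.62) ≈ 8.6126.
y_gold = 8.6126^0.38 ≈ 2.2665.

(a) k_gold ≈ 8.613; (b) y_gold ≈ 2.266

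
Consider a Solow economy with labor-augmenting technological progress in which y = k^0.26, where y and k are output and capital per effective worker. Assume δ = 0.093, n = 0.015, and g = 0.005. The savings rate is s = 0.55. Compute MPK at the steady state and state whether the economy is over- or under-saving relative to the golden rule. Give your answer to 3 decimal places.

n + g + δ = 0.015 + 0.005 + 0.093 = 0.113.
Steady-state k*: s·k^0.26 = 0.113·k gives k* = (0.55/0.113)^(1/0.74) ≈ 8.4872.
MPK = 0.26·8.4872^(-0.74) ≈ 0.0534.
MPK < n+g+δ = 0.113, so the economy is dynamically inefficient (over-saving).

over-saving; MPK ≈ 0.053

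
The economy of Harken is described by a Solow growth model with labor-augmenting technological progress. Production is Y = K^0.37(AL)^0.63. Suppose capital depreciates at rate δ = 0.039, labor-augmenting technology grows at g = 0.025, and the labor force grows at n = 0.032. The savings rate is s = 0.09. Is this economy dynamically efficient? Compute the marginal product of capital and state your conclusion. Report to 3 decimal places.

n + g + δ = 0.032 + 0.025 + 0.039 = 0.096.
Steady-state k*: s·k^0.37 = 0.096·k gives k* = (0.09/0.096)^(1/0.63) ≈ 0.9026.
MPK = 0.37·0.9026^(-0.63) ≈ 0.3947.
MPK > n+g+δ = 0.096, so the economy is dynamically efficient (under-saving).

dynamically efficient; MPK ≈ 0.395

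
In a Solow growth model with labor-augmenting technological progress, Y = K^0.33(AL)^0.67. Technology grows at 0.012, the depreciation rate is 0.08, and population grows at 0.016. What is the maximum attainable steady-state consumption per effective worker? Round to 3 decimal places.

The effective depreciation rate is n + g + δ = 0.016 + 0.012 + 0.08 = 0.108.
At the golden rule the marginal product of capital equals n+g+δ: 0.33·k^(0.33−1) = 0.108. Solving, k_gold = (0.33/0.108)^(1/0.67) ≈ 5.2968.
y_gold = 5.2968^0.33 ≈ 1.7335.
c_gold = y_gold − (n+g+δ)·k_gold = 1.7335 − 0.108·5.2968 ≈ 1.1614.

c_gold ≈ 1.161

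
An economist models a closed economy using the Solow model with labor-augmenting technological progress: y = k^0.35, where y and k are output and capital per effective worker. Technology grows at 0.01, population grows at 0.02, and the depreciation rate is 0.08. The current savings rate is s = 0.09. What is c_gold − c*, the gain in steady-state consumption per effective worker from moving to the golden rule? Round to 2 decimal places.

The effective depreciation rate is n + g + δ = 0.02 + 0.01 + 0.08 = 0.11.
Current steady state (s = 0.09): k* = (0.09/0.11)^(1/0.65) ≈ 0.7344, y* = 0.7344^0.35 ≈ 0.8976, c* = (1−0.09)·0.8976 ≈ 0.8168.
At the golden rule the marginal product of capital equals n+g+δ: 0.35·k^(0.35−1) = 0.11. Solving, k_gold = (0.35/0.11)^(1/0.65) ≈ 5.9340.
y_gold = 5.9340^0.35 ≈ 1.8650, c_gold = y_gold − 0.11·k_gold ≈ 1.2122.
Gain: Δc = 1.2122 − 0.8168 ≈ 0.3954.

Δc ≈ 0.40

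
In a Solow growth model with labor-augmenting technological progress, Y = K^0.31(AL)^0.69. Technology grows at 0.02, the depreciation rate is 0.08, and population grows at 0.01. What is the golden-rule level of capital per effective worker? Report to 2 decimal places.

The effective depreciation rate is n + g + δ = 0.01 + 0.02 + 0.08 = 0.11.
At the golden rule the marginal product of capital equals n+g+δ: 0.31·k^(0.31−1) = 0.11. Solving, k_gold = (0.31/0.11)^(1/0.69) ≈ 4.4888.

k_gold ≈ 4.49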